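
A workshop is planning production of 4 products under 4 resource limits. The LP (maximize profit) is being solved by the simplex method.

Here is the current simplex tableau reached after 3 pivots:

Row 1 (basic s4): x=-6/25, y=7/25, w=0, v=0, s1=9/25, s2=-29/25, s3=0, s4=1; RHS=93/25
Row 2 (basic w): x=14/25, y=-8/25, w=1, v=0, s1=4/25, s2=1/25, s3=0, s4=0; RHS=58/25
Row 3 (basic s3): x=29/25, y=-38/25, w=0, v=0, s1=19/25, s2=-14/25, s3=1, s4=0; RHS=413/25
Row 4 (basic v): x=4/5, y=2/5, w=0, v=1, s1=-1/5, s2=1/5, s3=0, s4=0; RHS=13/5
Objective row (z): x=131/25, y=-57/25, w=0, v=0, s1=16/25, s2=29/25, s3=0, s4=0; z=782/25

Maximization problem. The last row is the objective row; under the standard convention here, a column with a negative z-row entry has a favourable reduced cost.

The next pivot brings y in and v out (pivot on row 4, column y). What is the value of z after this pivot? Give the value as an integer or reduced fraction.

461/10

Minimum ratio for y: (13/5)/(2/5) = 13/2.
z changes by −(z-row coeff of y)·ratio = −(-57/25)·(13/2) = 741/50.
New z = 782/25 + (741/50) = 461/10.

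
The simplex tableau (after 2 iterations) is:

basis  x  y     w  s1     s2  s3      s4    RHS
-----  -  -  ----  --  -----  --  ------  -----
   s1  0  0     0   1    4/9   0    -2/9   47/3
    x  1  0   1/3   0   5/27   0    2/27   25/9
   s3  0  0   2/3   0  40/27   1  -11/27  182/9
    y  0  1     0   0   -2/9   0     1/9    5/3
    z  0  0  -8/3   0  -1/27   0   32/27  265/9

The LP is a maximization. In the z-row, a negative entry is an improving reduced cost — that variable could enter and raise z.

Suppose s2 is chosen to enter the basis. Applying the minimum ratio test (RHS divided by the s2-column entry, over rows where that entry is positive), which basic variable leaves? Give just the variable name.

s3

Ratios: row 1 (s1): (47/3)/(4/9) = 141/4; row 2 (x): (25/9)/(5/27) = 15; row 3 (s3): (182/9)/(40/27) = 273/20; row 4 (y): entry -2/9 ≤ 0, skip.
Minimum ratio 273/20 is in the s3 row, so s3 leaves.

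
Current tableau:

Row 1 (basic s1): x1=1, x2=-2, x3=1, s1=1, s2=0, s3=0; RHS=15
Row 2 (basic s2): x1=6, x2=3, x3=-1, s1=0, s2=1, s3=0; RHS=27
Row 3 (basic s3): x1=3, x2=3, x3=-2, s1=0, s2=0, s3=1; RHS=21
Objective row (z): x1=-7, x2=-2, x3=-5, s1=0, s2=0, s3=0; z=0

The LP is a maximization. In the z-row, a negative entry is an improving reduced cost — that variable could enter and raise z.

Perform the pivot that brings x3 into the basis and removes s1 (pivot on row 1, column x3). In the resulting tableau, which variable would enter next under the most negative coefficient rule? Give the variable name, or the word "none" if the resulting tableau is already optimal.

x2

Pivot element 1. New z-row = old z-row − (-5)·(row 1/1).
Updated z-row coefficients: x1: -2, x2: -12, x3: 0, s1: 5, s2: 0, s3: 0.
The most negative is -12 in column x2, so x2 would enter next.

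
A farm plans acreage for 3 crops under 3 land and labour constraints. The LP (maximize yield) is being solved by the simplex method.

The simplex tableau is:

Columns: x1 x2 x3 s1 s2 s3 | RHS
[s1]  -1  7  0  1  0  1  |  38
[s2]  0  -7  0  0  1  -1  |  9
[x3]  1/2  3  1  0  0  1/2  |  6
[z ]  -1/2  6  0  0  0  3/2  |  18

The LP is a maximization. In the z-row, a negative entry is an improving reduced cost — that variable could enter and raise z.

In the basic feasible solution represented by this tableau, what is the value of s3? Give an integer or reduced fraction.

0

s3 is nonbasic (not in the basis column), so its value in the current BFS is 0.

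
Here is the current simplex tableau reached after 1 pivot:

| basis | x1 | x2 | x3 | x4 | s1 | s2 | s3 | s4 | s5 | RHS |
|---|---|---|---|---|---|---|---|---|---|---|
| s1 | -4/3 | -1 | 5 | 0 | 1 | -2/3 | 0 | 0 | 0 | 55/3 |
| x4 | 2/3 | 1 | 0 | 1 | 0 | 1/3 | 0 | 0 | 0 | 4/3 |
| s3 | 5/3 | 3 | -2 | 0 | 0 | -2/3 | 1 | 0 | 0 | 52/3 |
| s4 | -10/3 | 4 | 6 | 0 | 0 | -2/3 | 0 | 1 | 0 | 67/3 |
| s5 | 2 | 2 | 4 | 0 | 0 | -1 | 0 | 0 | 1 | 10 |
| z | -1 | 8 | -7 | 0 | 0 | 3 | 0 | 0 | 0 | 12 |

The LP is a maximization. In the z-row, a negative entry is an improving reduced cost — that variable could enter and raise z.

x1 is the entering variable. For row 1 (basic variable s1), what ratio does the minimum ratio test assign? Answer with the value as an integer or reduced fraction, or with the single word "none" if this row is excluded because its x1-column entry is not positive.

none

The x1 entry in row 1 is -4/3 ≤ 0, so this row gives no ratio.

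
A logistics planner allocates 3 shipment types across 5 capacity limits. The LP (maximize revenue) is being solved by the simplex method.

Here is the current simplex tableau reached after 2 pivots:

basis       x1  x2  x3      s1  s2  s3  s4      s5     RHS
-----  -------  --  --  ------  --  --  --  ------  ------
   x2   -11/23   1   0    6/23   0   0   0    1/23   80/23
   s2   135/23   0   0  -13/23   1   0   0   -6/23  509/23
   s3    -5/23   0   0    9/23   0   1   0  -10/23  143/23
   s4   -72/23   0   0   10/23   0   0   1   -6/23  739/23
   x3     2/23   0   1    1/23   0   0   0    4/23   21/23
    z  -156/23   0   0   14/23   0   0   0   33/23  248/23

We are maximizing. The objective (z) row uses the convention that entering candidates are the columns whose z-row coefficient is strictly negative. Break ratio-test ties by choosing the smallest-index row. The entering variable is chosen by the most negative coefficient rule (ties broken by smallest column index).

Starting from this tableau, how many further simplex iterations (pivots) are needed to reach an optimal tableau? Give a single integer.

pivot: x1 in, s2 out → z = 1636/45
pivot: s1 in, x3 out → z = 258/7
No improving column remains; optimal.

2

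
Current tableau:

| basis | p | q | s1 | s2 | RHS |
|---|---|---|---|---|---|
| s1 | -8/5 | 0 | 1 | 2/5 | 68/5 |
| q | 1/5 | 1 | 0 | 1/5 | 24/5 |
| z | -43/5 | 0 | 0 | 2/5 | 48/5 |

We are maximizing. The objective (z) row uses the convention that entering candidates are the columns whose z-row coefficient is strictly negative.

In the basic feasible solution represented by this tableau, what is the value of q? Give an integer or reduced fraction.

q is basic (row 2); its value is the RHS of that row: 24/5.

24/5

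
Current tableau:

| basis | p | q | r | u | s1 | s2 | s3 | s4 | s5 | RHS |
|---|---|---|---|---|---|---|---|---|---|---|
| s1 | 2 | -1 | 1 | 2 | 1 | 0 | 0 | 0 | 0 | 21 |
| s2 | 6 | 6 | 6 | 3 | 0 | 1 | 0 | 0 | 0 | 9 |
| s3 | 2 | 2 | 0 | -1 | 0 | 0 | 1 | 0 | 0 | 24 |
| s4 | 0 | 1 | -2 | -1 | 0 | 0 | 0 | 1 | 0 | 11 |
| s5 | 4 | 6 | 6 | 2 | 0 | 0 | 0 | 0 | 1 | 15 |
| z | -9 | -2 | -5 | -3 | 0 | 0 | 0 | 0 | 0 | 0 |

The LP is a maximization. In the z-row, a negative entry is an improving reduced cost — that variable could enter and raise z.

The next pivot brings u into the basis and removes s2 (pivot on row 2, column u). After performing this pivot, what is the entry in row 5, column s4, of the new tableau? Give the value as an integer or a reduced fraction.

Pivot element is row 2, column u: 3.
Normalize row 2: new (row 2, s4) = 0/3 = 0.
row 5 ← row 5 − 2·(new row 2): 0 − 2·0 = 0.

0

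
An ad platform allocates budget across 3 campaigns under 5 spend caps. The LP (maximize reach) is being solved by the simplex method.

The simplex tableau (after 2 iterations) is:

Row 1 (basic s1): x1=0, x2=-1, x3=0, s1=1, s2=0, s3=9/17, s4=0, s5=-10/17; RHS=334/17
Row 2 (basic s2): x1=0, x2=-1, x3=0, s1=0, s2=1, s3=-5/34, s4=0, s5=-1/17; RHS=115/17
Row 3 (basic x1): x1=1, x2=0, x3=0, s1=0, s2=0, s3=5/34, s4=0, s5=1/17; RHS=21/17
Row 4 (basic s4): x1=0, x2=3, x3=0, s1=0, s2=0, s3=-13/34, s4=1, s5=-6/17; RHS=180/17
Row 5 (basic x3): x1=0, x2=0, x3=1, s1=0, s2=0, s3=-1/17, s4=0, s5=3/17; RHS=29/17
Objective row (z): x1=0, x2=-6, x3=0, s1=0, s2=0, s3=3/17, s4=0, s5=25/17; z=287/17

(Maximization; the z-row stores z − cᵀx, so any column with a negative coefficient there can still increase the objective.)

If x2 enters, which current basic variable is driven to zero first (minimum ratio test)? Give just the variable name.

Ratios: row 1 (s1): entry -1 ≤ 0, skip; row 2 (s2): entry -1 ≤ 0, skip; row 3 (x1): entry 0 ≤ 0, skip; row 4 (s4): (180/17)/3 = 60/17; row 5 (x3): entry 0 ≤ 0, skip.
Minimum ratio 60/17 is in the s4 row, so s4 leaves.

s4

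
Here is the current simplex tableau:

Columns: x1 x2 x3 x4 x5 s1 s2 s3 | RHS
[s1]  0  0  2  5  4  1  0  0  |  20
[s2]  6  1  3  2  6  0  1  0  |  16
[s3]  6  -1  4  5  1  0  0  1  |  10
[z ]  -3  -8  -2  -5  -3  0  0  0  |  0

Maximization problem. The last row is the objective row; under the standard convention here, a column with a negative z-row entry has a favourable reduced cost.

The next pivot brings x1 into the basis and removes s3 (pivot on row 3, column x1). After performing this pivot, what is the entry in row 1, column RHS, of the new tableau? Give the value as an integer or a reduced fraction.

20

Pivot element is row 3, column x1: 6.
Normalize row 3: new (row 3, RHS) = 10/6 = 5/3.
row 1 ← row 1 − 0·(new row 3): 20 − 0·(5/3) = 20.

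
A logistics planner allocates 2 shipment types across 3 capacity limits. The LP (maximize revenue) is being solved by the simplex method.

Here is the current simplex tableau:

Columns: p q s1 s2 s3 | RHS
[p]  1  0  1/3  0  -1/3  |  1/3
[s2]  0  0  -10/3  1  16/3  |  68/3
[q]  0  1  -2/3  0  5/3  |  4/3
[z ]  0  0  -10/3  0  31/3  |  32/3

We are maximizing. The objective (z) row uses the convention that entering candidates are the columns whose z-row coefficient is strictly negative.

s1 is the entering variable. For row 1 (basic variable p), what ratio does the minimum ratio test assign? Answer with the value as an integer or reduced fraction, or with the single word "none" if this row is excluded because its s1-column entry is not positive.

1

Ratio = RHS / (s1 entry) = (1/3) / (1/3) = 1.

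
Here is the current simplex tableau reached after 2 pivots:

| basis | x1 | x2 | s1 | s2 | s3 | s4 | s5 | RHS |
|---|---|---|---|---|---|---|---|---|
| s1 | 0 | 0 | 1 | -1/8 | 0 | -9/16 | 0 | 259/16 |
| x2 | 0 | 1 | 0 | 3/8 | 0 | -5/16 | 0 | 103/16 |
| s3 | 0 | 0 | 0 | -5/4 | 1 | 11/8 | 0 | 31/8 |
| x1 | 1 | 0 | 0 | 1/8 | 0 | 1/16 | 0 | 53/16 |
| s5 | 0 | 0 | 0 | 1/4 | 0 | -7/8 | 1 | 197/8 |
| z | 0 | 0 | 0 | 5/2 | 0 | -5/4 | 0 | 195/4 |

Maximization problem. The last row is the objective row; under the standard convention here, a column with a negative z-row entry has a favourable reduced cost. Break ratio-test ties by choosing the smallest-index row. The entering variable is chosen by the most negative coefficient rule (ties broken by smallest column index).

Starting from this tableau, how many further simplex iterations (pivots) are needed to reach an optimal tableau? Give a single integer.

1

pivot: s4 in, s3 out → z = 575/11
No improving column remains; optimal.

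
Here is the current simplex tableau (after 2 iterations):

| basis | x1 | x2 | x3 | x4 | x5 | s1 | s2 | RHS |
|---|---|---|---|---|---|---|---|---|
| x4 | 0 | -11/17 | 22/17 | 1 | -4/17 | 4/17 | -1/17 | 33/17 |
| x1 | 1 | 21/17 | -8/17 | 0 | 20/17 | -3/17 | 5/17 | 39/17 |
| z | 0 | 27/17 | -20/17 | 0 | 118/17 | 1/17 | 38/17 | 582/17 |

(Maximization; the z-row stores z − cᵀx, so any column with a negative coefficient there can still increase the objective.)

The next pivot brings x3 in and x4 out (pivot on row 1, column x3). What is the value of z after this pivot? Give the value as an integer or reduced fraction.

36

Minimum ratio for x3: (33/17)/(22/17) = 3/2.
z changes by −(z-row coeff of x3)·ratio = −(-20/17)·(3/2) = 30/17.
New z = 582/17 + (30/17) = 36.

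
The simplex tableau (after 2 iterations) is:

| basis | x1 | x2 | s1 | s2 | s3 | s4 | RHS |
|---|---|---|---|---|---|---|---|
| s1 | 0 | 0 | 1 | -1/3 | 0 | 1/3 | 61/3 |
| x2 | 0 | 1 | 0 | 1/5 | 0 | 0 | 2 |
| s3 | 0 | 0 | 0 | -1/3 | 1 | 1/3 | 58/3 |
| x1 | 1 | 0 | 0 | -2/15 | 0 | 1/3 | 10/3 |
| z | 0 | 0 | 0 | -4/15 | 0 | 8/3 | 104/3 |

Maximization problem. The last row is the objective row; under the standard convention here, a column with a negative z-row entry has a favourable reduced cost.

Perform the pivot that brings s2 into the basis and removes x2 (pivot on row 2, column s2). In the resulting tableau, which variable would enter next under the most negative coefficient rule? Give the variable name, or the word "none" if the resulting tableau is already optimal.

none

Pivot element 1/5. New z-row = old z-row − (-4/15)·(row 2/(1/5)).
Updated z-row coefficients: x1: 0, x2: 4/3, s1: 0, s2: 0, s3: 0, s4: 8/3.
No coefficient is strictly negative; the tableau after this pivot is optimal.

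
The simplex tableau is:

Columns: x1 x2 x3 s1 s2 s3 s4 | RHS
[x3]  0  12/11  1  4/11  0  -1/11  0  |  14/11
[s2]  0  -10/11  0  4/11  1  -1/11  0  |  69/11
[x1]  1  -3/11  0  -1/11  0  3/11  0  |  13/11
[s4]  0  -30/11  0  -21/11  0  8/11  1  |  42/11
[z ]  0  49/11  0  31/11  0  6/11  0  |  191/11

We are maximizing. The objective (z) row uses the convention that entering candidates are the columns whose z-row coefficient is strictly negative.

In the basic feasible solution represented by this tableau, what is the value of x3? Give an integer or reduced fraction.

14/11

x3 is basic (row 1); its value is the RHS of that row: 14/11.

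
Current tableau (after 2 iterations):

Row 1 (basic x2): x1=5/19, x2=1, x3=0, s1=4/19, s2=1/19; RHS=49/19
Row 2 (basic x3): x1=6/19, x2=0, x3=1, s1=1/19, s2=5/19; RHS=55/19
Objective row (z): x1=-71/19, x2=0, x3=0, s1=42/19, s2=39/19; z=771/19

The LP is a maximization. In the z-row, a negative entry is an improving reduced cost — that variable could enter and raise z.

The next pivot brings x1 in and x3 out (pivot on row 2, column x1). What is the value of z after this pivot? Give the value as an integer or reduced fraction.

449/6

Minimum ratio for x1: (55/19)/(6/19) = 55/6.
z changes by −(z-row coeff of x1)·ratio = −(-71/19)·(55/6) = 3905/114.
New z = 771/19 + (3905/114) = 449/6.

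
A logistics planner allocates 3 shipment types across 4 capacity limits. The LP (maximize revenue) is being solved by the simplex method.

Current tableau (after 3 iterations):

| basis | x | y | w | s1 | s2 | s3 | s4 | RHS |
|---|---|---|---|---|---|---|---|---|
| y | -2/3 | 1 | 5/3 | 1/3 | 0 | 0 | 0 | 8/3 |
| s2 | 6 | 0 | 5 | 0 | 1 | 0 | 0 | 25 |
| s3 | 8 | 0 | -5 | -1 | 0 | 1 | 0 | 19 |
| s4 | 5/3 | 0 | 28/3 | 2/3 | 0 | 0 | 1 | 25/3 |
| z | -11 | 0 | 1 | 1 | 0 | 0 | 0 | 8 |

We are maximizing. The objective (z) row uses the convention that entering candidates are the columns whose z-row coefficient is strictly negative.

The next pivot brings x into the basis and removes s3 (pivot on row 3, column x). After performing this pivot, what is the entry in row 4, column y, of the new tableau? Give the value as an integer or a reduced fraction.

0

Pivot element is row 3, column x: 8.
Normalize row 3: new (row 3, y) = 0/8 = 0.
row 4 ← row 4 − (5/3)·(new row 3): 0 − (5/3)·0 = 0.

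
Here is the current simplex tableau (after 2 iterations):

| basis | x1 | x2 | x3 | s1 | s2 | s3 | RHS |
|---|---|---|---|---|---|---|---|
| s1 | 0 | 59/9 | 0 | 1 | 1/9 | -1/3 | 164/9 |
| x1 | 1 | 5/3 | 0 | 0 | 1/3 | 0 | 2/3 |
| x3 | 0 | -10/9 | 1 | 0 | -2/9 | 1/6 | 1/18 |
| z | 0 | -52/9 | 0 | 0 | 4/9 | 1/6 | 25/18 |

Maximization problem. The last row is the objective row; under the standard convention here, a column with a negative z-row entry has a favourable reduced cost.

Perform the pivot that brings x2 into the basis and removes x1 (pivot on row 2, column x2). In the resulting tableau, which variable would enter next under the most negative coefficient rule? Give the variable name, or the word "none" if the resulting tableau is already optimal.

none

Pivot element 5/3. New z-row = old z-row − (-52/9)·(row 2/(5/3)).
Updated z-row coefficients: x1: 52/15, x2: 0, x3: 0, s1: 0, s2: 8/5, s3: 1/6.
No coefficient is strictly negative; the tableau after this pivot is optimal.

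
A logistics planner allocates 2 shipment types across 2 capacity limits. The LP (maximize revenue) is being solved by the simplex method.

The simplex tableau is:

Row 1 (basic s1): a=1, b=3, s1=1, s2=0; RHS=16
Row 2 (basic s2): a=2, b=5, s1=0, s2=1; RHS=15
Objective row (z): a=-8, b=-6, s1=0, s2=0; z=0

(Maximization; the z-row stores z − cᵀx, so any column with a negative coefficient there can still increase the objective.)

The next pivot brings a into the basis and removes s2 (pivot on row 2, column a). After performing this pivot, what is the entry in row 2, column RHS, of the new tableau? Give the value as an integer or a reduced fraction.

15/2

Pivot element is row 2, column a: 2.
Normalize row 2: new (row 2, RHS) = 15/2 = 15/2.
Row 2 is the pivot row, so the entry is 15/2.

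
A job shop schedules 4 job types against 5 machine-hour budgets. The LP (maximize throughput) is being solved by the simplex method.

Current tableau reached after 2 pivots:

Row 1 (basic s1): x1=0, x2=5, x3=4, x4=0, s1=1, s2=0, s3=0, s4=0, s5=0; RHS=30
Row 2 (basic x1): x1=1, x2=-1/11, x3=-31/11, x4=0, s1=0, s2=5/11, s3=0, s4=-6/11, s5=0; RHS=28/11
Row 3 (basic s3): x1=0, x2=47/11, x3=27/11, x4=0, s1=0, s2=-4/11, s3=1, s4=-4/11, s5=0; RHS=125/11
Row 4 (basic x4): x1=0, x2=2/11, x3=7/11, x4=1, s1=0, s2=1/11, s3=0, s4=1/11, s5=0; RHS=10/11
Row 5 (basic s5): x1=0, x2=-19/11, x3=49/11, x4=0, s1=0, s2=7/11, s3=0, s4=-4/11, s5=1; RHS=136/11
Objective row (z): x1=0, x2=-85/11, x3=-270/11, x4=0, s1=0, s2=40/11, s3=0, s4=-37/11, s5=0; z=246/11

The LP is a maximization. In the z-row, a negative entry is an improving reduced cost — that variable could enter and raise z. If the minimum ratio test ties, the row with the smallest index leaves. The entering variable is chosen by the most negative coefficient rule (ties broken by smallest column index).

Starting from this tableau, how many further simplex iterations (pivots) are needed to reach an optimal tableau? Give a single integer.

2

pivot: x3 in, x4 out → z = 402/7
pivot: x2 in, s3 out → z = 59
No improving column remains; optimal.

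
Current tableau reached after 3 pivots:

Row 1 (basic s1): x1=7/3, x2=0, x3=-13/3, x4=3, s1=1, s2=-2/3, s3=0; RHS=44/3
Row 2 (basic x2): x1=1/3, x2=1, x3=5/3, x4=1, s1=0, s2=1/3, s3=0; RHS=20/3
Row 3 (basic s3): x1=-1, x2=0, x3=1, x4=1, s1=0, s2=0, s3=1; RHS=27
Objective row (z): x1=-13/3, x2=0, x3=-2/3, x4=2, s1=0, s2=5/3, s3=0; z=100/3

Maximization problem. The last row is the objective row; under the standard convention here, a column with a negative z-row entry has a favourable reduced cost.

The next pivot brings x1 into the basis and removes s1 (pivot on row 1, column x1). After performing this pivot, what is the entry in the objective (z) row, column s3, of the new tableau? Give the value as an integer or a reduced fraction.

0

Pivot element is row 1, column x1: 7/3.
Normalize row 1: new (row 1, s3) = 0/(7/3) = 0.
z-row ← z-row − (-13/3)·(new row 1): 0 − (-13/3)·0 = 0.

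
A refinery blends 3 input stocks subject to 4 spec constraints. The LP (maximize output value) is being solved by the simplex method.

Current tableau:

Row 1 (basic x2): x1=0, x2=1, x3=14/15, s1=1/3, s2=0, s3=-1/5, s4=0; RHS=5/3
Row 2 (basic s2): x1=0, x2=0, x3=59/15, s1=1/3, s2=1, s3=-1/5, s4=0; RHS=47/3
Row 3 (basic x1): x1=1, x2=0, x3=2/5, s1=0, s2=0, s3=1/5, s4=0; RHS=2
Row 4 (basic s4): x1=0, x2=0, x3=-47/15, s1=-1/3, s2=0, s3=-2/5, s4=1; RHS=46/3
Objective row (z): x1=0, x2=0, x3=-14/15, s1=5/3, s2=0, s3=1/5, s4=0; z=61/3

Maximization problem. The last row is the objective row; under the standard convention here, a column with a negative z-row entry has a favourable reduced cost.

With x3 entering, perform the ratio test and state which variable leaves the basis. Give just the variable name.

x2

Ratios: row 1 (x2): (5/3)/(14/15) = 25/14; row 2 (s2): (47/3)/(59/15) = 235/59; row 3 (x1): 2/(2/5) = 5; row 4 (s4): entry -47/15 ≤ 0, skip.
Minimum ratio 25/14 is in the x2 row, so x2 leaves.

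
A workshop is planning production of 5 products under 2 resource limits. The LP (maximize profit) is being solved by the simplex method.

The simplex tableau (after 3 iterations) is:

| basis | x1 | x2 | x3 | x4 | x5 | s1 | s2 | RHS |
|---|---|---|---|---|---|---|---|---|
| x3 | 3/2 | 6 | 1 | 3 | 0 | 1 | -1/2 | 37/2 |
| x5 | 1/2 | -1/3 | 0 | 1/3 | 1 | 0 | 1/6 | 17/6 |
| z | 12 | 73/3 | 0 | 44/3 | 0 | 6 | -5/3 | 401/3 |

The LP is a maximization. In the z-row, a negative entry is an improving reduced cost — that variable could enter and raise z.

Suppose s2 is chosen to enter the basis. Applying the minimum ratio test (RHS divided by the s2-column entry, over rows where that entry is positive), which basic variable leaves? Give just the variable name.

x5

Ratios: row 1 (x3): entry -1/2 ≤ 0, skip; row 2 (x5): (17/6)/(1/6) = 17.
Minimum ratio 17 is in the x5 row, so x5 leaves.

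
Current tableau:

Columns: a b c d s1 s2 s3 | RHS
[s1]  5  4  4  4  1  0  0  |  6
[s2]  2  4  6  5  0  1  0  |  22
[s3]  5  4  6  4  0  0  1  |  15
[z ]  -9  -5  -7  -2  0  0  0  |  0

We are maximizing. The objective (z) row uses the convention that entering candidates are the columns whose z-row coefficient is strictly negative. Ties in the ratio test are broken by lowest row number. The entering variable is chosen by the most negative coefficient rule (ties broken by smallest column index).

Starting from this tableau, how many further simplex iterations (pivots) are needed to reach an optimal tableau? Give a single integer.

1

pivot: a in, s1 out → z = 54/5
No improving column remains; optimal.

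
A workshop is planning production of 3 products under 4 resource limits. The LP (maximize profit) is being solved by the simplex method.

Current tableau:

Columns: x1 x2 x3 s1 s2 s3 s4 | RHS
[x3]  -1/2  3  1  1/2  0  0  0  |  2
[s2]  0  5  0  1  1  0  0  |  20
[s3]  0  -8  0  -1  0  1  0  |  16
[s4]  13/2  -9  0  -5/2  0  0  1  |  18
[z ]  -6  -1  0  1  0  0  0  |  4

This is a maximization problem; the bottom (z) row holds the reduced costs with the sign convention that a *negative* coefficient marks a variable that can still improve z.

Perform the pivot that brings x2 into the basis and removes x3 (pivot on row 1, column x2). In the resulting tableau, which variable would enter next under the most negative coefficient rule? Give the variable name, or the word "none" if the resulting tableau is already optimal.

x1

Pivot element 3. New z-row = old z-row − (-1)·(row 1/3).
Updated z-row coefficients: x1: -37/6, x2: 0, x3: 1/3, s1: 7/6, s2: 0, s3: 0, s4: 0.
The most negative is -37/6 in column x1, so x1 would enter next.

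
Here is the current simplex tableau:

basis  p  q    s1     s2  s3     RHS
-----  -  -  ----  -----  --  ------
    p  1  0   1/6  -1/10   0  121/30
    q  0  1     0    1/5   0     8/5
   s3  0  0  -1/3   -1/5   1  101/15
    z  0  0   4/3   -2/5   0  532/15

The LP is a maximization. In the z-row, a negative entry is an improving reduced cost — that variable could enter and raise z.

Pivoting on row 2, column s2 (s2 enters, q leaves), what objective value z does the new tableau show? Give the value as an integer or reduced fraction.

116/3

Minimum ratio for s2: (8/5)/(1/5) = 8.
z changes by −(z-row coeff of s2)·ratio = −(-2/5)·8 = 16/5.
New z = 532/15 + (16/5) = 116/3.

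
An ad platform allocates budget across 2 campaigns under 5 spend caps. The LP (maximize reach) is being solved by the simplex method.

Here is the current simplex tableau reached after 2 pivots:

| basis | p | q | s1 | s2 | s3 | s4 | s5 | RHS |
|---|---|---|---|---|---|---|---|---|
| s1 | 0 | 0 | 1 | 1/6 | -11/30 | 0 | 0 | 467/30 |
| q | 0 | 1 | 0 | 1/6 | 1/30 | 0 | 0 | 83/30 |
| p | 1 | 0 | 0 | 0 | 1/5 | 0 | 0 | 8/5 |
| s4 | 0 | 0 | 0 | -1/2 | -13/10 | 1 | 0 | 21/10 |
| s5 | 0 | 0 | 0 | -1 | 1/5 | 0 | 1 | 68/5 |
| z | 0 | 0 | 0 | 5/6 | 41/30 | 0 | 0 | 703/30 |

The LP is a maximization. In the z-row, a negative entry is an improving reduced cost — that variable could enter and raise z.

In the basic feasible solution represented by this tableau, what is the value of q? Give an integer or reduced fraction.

q is basic (row 2); its value is the RHS of that row: 83/30.

83/30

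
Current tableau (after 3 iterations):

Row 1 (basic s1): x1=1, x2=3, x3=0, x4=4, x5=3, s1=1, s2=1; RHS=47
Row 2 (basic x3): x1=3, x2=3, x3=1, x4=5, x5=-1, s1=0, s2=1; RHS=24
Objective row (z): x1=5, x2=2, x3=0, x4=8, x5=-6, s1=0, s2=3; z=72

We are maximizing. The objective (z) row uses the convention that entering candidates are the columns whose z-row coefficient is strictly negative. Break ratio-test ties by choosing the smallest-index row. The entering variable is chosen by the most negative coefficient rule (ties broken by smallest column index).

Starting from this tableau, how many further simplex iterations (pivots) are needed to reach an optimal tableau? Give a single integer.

1

pivot: x5 in, s1 out → z = 166
No improving column remains; optimal.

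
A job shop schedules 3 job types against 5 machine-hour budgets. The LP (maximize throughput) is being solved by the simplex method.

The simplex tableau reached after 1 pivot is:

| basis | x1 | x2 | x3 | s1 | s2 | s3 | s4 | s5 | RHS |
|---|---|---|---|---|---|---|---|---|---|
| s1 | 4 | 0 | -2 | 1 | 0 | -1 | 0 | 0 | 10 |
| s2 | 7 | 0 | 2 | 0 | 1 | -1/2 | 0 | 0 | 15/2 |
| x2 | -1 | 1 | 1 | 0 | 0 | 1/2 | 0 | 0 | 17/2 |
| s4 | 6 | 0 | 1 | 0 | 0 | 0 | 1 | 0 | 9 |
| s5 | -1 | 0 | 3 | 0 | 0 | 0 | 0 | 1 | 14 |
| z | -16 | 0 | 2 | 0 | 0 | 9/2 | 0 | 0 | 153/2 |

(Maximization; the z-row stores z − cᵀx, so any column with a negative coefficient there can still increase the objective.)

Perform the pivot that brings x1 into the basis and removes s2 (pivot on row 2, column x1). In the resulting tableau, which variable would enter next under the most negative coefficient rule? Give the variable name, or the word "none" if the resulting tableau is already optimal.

Pivot element 7. New z-row = old z-row − (-16)·(row 2/7).
Updated z-row coefficients: x1: 0, x2: 0, x3: 46/7, s1: 0, s2: 16/7, s3: 47/14, s4: 0, s5: 0.
No coefficient is strictly negative; the tableau after this pivot is optimal.

none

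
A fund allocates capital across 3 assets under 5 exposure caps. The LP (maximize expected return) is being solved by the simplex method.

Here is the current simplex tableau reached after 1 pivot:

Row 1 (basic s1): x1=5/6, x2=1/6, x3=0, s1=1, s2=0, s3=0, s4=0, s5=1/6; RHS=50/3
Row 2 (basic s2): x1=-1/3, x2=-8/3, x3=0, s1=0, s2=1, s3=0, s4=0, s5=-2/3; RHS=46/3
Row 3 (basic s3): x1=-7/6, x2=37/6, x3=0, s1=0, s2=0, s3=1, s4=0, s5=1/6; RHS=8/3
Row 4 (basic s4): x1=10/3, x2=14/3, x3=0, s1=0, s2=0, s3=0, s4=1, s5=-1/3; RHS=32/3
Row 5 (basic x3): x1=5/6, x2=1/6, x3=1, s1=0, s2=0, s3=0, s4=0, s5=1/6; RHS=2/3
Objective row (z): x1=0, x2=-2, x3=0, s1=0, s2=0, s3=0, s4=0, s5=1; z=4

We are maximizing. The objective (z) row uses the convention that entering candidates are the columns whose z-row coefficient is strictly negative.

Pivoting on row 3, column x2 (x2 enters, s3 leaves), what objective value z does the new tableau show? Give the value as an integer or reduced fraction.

Minimum ratio for x2: (8/3)/(37/6) = 16/37.
z changes by −(z-row coeff of x2)·ratio = −(-2)·(16/37) = 32/37.
New z = 4 + (32/37) = 180/37.

180/37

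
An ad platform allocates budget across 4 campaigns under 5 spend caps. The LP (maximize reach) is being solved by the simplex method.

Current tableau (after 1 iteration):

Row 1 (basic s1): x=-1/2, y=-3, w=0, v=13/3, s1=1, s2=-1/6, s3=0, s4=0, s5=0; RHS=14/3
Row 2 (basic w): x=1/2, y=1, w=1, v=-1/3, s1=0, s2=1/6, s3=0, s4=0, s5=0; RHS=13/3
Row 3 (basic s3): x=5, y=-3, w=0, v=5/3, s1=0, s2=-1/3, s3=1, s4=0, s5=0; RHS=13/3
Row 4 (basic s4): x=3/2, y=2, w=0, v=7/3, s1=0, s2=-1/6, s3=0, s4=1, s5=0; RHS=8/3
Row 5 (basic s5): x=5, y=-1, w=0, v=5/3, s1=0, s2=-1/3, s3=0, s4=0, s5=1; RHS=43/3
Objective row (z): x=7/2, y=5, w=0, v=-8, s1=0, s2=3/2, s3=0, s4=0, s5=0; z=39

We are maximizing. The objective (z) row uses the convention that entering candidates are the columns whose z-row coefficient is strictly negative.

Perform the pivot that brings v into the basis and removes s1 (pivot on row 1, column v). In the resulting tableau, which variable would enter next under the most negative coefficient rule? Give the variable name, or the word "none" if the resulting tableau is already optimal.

y

Pivot element 13/3. New z-row = old z-row − (-8)·(row 1/(13/3)).
Updated z-row coefficients: x: 67/26, y: -7/13, w: 0, v: 0, s1: 24/13, s2: 31/26, s3: 0, s4: 0, s5: 0.
The most negative is -7/13 in column y, so y would enter next.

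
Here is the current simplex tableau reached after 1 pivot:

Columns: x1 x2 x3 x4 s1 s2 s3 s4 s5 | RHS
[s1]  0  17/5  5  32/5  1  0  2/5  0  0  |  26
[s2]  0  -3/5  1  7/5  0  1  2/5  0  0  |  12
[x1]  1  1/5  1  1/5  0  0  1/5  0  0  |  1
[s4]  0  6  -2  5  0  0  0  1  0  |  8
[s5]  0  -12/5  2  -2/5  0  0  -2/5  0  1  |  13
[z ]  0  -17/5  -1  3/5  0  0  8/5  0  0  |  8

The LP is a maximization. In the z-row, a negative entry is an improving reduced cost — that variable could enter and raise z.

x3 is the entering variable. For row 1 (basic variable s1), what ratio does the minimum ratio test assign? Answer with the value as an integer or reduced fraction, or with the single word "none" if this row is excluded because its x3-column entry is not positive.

26/5

Ratio = RHS / (x3 entry) = 26 / 5 = 26/5.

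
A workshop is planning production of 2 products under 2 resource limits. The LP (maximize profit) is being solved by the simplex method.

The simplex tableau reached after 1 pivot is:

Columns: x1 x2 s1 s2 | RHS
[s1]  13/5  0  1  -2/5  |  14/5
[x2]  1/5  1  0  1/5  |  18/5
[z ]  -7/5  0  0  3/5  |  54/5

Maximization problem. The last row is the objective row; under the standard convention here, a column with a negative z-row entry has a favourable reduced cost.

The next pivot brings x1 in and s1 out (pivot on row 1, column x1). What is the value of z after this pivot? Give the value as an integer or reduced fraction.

Minimum ratio for x1: (14/5)/(13/5) = 14/13.
z changes by −(z-row coeff of x1)·ratio = −(-7/5)·(14/13) = 98/65.
New z = 54/5 + (98/65) = 160/13.

160/13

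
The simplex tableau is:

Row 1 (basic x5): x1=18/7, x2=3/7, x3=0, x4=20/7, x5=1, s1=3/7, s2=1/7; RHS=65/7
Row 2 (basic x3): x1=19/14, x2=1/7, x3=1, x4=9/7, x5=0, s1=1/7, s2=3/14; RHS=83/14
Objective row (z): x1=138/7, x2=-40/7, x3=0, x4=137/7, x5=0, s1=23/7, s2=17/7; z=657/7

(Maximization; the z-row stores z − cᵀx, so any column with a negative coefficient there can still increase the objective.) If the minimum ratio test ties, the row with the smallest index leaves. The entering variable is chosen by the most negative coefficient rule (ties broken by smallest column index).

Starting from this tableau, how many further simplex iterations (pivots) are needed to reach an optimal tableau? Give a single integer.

1

pivot: x2 in, x5 out → z = 653/3
No improving column remains; optimal.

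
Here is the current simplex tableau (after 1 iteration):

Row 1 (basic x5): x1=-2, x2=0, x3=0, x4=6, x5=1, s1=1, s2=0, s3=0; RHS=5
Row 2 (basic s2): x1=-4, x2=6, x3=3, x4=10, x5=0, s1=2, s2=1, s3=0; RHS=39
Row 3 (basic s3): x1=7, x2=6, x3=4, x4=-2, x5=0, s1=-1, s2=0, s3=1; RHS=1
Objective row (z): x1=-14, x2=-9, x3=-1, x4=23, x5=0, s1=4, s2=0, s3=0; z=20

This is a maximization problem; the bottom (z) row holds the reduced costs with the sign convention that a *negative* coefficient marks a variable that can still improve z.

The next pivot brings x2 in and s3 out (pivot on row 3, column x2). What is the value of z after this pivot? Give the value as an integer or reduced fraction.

43/2

Minimum ratio for x2: 1/6 = 1/6.
z changes by −(z-row coeff of x2)·ratio = −(-9)·(1/6) = 3/2.
New z = 20 + (3/2) = 43/2.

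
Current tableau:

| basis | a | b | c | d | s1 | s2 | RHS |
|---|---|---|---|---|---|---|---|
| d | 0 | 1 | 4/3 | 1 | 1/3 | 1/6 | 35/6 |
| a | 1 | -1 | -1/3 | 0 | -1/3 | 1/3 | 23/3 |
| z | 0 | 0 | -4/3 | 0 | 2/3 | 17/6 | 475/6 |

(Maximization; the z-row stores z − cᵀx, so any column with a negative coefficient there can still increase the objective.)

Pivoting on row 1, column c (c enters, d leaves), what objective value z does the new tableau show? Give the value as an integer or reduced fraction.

85

Minimum ratio for c: (35/6)/(4/3) = 35/8.
z changes by −(z-row coeff of c)·ratio = −(-4/3)·(35/8) = 35/6.
New z = 475/6 + (35/6) = 85.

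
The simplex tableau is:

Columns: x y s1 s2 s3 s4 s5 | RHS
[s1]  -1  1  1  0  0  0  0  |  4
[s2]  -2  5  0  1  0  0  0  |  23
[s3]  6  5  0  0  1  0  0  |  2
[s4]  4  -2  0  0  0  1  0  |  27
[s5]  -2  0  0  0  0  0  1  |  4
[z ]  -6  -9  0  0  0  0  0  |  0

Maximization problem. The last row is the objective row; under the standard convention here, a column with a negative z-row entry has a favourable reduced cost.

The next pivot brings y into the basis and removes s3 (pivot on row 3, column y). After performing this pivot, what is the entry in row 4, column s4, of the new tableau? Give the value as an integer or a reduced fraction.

Pivot element is row 3, column y: 5.
Normalize row 3: new (row 3, s4) = 0/5 = 0.
row 4 ← row 4 − (-2)·(new row 3): 1 − (-2)·0 = 1.

1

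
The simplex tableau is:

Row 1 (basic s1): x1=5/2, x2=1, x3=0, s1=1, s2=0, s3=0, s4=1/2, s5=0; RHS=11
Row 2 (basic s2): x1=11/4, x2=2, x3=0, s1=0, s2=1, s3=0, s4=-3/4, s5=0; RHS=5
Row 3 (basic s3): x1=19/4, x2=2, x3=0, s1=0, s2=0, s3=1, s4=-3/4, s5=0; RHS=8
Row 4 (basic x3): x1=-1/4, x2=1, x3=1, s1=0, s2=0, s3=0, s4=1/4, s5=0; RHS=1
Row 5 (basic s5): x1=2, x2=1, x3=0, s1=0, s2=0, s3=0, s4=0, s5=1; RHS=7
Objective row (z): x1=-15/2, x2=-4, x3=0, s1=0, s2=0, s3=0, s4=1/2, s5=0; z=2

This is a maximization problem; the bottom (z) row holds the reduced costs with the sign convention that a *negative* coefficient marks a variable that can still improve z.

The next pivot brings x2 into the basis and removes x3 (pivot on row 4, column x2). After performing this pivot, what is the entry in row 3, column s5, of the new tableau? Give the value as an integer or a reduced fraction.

Pivot element is row 4, column x2: 1.
Normalize row 4: new (row 4, s5) = 0/1 = 0.
row 3 ← row 3 − 2·(new row 4): 0 − 2·0 = 0.

0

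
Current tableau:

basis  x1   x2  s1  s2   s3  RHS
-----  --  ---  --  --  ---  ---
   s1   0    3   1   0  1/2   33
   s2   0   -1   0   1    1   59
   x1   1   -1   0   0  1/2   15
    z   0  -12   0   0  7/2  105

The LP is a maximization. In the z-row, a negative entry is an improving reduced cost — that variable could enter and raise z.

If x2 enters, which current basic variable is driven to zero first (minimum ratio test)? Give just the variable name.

Ratios: row 1 (s1): 33/3 = 11; row 2 (s2): entry -1 ≤ 0, skip; row 3 (x1): entry -1 ≤ 0, skip.
Minimum ratio 11 is in the s1 row, so s1 leaves.

s1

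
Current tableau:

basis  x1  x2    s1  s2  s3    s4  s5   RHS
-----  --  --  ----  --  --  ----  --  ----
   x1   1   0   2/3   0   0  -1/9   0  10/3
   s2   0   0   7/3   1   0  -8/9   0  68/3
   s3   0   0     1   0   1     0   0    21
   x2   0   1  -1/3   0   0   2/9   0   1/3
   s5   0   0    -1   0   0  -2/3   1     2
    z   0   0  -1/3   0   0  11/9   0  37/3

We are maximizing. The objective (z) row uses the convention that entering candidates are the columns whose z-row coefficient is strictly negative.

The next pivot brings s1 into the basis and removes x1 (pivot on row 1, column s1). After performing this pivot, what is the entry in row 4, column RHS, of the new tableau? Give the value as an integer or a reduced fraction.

2

Pivot element is row 1, column s1: 2/3.
Normalize row 1: new (row 1, RHS) = (10/3)/(2/3) = 5.
row 4 ← row 4 − (-1/3)·(new row 1): 1/3 − (-1/3)·5 = 2.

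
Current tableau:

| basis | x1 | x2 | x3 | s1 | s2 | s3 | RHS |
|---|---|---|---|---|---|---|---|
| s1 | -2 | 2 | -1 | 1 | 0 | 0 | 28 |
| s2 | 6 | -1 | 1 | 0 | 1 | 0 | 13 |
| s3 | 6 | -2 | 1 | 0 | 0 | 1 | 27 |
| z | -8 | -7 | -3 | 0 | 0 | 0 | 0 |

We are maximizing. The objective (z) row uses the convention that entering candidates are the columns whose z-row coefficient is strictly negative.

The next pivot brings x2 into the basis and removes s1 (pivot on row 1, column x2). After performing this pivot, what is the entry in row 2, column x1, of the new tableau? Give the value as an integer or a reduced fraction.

5

Pivot element is row 1, column x2: 2.
Normalize row 1: new (row 1, x1) = (-2)/2 = -1.
row 2 ← row 2 − (-1)·(new row 1): 6 − (-1)·(-1) = 5.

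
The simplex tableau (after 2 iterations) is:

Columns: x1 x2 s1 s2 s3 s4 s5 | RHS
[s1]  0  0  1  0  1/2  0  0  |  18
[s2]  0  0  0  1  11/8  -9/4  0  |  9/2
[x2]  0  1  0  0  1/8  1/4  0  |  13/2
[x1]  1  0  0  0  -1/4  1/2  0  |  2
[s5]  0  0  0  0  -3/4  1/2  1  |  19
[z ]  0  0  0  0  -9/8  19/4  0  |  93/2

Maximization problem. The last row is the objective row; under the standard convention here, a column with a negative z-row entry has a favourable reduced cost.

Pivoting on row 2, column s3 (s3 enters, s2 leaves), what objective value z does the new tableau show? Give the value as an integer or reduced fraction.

552/11

Minimum ratio for s3: (9/2)/(11/8) = 36/11.
z changes by −(z-row coeff of s3)·ratio = −(-9/8)·(36/11) = 81/22.
New z = 93/2 + (81/22) = 552/11.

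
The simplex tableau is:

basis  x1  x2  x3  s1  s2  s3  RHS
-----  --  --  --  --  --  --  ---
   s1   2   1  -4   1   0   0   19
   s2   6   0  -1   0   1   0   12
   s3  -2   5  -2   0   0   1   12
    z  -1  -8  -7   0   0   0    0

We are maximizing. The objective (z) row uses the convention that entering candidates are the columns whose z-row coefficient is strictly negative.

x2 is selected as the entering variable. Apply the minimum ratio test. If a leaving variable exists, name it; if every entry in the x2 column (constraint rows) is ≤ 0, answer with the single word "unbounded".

s3

Ratios: row 1 (s1): 19/1 = 19; row 2 (s2): entry 0 ≤ 0, skip; row 3 (s3): 12/5 = 12/5.
Minimum ratio is in the s3 row, so s3 leaves.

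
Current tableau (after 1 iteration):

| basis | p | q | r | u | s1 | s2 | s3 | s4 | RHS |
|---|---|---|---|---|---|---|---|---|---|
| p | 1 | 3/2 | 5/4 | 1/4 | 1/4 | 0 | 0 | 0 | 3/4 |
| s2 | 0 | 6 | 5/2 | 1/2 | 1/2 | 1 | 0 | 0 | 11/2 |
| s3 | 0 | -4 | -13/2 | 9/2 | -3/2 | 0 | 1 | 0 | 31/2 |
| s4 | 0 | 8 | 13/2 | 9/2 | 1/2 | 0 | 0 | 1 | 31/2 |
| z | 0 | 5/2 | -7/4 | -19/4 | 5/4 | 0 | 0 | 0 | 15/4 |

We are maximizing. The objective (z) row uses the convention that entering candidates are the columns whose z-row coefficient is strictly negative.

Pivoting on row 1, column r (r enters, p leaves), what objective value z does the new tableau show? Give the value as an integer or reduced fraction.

Minimum ratio for r: (3/4)/(5/4) = 3/5.
z changes by −(z-row coeff of r)·ratio = −(-7/4)·(3/5) = 21/20.
New z = 15/4 + (21/20) = 24/5.

24/5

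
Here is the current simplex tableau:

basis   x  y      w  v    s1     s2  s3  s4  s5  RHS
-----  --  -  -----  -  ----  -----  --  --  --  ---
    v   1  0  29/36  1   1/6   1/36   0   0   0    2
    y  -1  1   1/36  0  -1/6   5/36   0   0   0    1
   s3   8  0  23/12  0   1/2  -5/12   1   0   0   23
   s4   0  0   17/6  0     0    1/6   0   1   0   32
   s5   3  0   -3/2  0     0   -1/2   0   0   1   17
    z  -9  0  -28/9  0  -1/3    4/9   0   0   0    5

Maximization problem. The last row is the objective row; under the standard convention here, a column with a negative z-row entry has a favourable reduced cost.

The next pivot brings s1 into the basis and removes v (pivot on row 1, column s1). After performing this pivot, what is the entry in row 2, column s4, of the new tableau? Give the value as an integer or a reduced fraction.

0

Pivot element is row 1, column s1: 1/6.
Normalize row 1: new (row 1, s4) = 0/(1/6) = 0.
row 2 ← row 2 − (-1/6)·(new row 1): 0 − (-1/6)·0 = 0.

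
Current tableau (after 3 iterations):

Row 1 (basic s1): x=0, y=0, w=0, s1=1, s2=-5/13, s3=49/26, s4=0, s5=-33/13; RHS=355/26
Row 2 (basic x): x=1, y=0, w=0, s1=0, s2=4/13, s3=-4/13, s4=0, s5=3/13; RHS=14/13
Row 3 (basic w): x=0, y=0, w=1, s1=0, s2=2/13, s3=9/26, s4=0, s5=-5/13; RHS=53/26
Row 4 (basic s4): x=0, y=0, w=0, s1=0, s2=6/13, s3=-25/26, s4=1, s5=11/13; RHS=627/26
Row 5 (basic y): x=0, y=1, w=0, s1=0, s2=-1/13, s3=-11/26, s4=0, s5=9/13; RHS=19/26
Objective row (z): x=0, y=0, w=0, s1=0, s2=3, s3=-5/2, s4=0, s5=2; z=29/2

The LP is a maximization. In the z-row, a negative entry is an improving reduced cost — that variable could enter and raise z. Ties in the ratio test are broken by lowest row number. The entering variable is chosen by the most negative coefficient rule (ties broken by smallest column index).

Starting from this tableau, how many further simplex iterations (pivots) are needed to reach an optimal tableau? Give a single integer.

2

pivot: s3 in, w out → z = 263/9
pivot: s5 in, y out → z = 81/2
No improving column remains; optimal.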